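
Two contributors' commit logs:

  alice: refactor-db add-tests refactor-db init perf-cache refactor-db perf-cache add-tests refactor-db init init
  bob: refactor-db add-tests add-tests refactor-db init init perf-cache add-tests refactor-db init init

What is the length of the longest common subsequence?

Taking refactor-db (alice #1, bob #1) → add-tests (alice #2, bob #3) → refactor-db (alice #3, bob #4) → init (alice #4, bob #6) → perf-cache (alice #7, bob #7) → add-tests (alice #8, bob #8) → refactor-db (alice #9, bob #9) → init (alice #10, bob #10) → init (alice #11, bob #11) gives a common subsequence of length 9. The LCS DP gives dp[11][11] = 9, so this is optimal.

9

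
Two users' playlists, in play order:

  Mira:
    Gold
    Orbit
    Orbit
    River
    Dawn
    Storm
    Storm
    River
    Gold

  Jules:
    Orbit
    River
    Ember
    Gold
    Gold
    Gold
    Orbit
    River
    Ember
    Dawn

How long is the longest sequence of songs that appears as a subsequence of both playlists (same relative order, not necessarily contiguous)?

4

Taking Gold (Mira #1, Jules #6) → Orbit (Mira #3, Jules #7) → River (Mira #4, Jules #8) → Dawn (Mira #5, Jules #10) gives a common subsequence of length 4. The LCS DP gives dp[9][10] = 4, so this is optimal.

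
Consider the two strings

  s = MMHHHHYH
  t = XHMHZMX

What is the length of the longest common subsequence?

One common subsequence of length 2: M (s #1, t #3); then M (s #2, t #6). The LCS DP gives dp[8][7] = 2, so this is optimal.

2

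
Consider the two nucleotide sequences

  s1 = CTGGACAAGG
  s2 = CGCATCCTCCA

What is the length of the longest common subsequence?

Let dp[i][j] be the LCS length of the first i bases of s1 and the first j bases of s2. dp[i][j] = dp[i-1][j-1]+1 when the i-th and j-th bases match, else max(dp[i-1][j], dp[i][j-1]).
    ·  C  G  C  A  T  C  C  T  C  C  A
 ·  0  0  0  0  0  0  0  0  0  0  0  0
 C  0  1  1  1  1  1  1  1  1  1  1  1
 T  0  1  1  1  1  2  2  2  2  2  2  2
 G  0  1  2  2  2  2  2  2  2  2  2  2
 G  0  1  2  2  2  2  2  2  2  2  2  2
 A  0  1  2  2  3  3  3  3  3  3  3  3
 C  0  1  2  3  3  3  4  4  4  4  4  4
 A  0  1  2  3  4  4  4  4  4  4  4  5
 A  0  1  2  3  4  4  4  4  4  4  4  5
 G  0  1  2  3  4  4  4  4  4  4  4  5
 G  0  1  2  3  4  4  4  4  4  4  4  5
dp[10][11] = 5. One LCS (by backtracking along matches): CGACA.

5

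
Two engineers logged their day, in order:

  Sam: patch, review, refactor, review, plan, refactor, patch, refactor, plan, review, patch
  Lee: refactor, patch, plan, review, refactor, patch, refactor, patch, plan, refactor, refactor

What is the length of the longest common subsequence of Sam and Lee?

6

One common subsequence of length 6: patch (Sam #1, Lee #2); then review (Sam #2, Lee #4); then refactor (Sam #3, Lee #7); then plan (Sam #5, Lee #9); then refactor (Sam #6, Lee #10); then refactor (Sam #8, Lee #11). dp[11][11] = 6 confirms this is the maximum.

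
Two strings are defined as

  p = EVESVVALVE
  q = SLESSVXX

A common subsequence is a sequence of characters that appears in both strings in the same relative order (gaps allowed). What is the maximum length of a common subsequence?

Let dp[i][j] be the LCS length of the first i characters of p and the first j characters of q. dp[i][j] = dp[i-1][j-1]+1 when the i-th and j-th characters match, else max(dp[i-1][j], dp[i][j-1]).
    ·  S  L  E  S  S  V  X  X
 ·  0  0  0  0  0  0  0  0  0
 E  0  0  0  1  1  1  1  1  1
 V  0  0  0  1  1  1  2  2  2
 E  0  0  0  1  1  1  2  2  2
 S  0  1  1  1  2  2  2  2  2
 V  0  1  1  1  2  2  3  3  3
 V  0  1  1  1  2  2  3  3  3
 A  0  1  1  1  2  2  3  3  3
 L  0  1  2  2  2  2  3  3  3
 V  0  1  2  2  2  2  3  3  3
 E  0  1  2  3  3  3  3  3  3
dp[10][8] = 3. One LCS (by backtracking along matches): ESV.

3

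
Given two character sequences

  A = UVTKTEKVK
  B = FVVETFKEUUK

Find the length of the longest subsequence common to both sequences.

5

Pick V at A[2]=B[3], then T at A[3]=B[5], then K at A[4]=B[7], then E at A[6]=B[8], then K at A[9]=B[11]; all 5 characters appear in both, in order, and the DP table's final entry dp[9][11] is also 5, so no common subsequence is longer.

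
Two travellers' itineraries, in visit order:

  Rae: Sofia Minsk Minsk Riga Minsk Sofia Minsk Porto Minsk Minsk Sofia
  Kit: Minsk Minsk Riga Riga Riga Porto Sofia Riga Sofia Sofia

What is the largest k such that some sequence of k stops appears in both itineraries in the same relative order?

5

Pick Minsk (Rae #2, Kit #1) → Minsk (Rae #3, Kit #2) → Riga (Rae #4, Kit #8) → Sofia (Rae #6, Kit #9) → Sofia (Rae #11, Kit #10); all 5 stops appear in both, in order. The LCS DP gives dp[11][10] = 5, so this is optimal.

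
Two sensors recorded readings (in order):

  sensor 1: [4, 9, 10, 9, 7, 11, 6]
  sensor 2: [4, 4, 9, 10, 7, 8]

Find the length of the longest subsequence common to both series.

Let dp[i][j] be the LCS length of the first i values of sensor 1 and the first j values of sensor 2. dp[i][j] = dp[i-1][j-1]+1 when the i-th and j-th values match, else max(dp[i-1][j], dp[i][j-1]).
    ·  4  4  9 10  7  8
 ·  0  0  0  0  0  0  0
 4  0  1  1  1  1  1  1
 9  0  1  1  2  2  2  2
10  0  1  1  2  3  3  3
 9  0  1  1  2  3  3  3
 7  0  1  1  2  3  4  4
11  0  1  1  2  3  4  4
 6  0  1  1  2  3  4  4
dp[7][6] = 4. One LCS (by backtracking along matches): 4, 9, 10, 7.

4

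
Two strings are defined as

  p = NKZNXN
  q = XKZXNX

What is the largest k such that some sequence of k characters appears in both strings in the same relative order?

Pick K (p #2, q #2) → Z (p #3, q #3) → N (p #4, q #5) → X (p #5, q #6); all 4 characters appear in both, in order. dp[6][6] = 4 confirms this is the maximum.

4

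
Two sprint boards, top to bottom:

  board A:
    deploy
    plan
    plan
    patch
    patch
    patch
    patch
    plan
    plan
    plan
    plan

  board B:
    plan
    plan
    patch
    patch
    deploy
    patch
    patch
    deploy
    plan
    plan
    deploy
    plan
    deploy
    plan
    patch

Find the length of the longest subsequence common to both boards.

Match plan at board A[2]=board B[1], plan at board A[3]=board B[2], patch at board A[4]=board B[3], patch at board A[5]=board B[4], patch at board A[6]=board B[6], patch at board A[7]=board B[7], plan at board A[8]=board B[9], plan at board A[9]=board B[10], plan at board A[10]=board B[12], plan at board A[11]=board B[14] — 10 tasks in the same relative order in both. Since dp[11][15] = 10, nothing longer is possible.

10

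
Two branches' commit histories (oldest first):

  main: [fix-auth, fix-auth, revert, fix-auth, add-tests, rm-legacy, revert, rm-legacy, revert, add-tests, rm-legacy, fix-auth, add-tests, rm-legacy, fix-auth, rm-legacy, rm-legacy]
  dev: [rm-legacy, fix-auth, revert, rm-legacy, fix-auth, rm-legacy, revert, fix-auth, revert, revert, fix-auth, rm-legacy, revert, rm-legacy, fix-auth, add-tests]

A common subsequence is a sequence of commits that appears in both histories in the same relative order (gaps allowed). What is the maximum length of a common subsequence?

Match fix-auth (main #1, dev #2) → fix-auth (main #2, dev #5) → revert (main #3, dev #7) → fix-auth (main #4, dev #8) → revert (main #7, dev #10) → rm-legacy (main #8, dev #12) → revert (main #9, dev #13) → rm-legacy (main #11, dev #14) → fix-auth (main #12, dev #15) → add-tests (main #13, dev #16) — 10 commits in the same relative order in both. The LCS DP gives dp[17][16] = 10, so this is optimal.

10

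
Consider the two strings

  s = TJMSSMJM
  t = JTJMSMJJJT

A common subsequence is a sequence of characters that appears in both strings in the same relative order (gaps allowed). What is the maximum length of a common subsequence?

6

Pick T at s[1]=t[2], J at s[2]=t[3], M at s[3]=t[4], S at s[5]=t[5], M at s[6]=t[6], J at s[7]=t[9]; all 6 characters appear in both, in order, and the DP table's final entry dp[8][10] is also 6, so no common subsequence is longer.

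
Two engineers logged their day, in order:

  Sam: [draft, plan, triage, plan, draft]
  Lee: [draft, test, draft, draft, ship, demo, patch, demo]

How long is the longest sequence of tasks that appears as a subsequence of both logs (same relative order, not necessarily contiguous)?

2

Match draft at Sam[1]=Lee[3], draft at Sam[5]=Lee[4] — 2 tasks in the same relative order in both. The LCS DP gives dp[5][8] = 2, so this is optimal.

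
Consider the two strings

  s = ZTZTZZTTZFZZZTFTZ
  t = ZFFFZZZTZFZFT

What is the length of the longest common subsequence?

10

One common subsequence of length 10: Z (s #1, t #1), then Z (s #3, t #5), then Z (s #5, t #6), then Z (s #6, t #7), then T (s #8, t #8), then Z (s #9, t #9), then F (s #10, t #10), then Z (s #13, t #11), then F (s #15, t #12), then T (s #16, t #13). The LCS DP gives dp[17][13] = 10, so this is optimal.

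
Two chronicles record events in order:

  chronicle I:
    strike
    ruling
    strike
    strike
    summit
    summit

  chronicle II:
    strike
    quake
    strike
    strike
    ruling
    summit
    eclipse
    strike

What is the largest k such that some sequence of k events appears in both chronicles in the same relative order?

One common subsequence of length 4: strike (chronicle I #1, chronicle II #1), then strike (chronicle I #3, chronicle II #3), then strike (chronicle I #4, chronicle II #4), then summit (chronicle I #5, chronicle II #6). dp[6][8] = 4 confirms this is the maximum.

4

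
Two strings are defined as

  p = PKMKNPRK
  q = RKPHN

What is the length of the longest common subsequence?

Let dp[i][j] be the LCS length of the first i characters of p and the first j characters of q. dp[i][j] = dp[i-1][j-1]+1 when the i-th and j-th characters match, else max(dp[i-1][j], dp[i][j-1]).
    ·  R  K  P  H  N
 ·  0  0  0  0  0  0
 P  0  0  0  1  1  1
 K  0  0  1  1  1  1
 M  0  0  1  1  1  1
 K  0  0  1  1  1  1
 N  0  0  1  1  1  2
 P  0  0  1  2  2  2
 R  0  1  1  2  2  2
 K  0  1  2  2  2  2
dp[8][5] = 2. One LCS (by backtracking along matches): PN.

2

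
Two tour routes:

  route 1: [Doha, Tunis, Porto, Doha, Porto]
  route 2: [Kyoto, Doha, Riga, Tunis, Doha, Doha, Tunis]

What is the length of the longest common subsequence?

3

One common subsequence of length 3: Doha (route 1 #1, route 2 #2) → Tunis (route 1 #2, route 2 #4) → Doha (route 1 #4, route 2 #6). The LCS DP gives dp[5][7] = 3, so this is optimal.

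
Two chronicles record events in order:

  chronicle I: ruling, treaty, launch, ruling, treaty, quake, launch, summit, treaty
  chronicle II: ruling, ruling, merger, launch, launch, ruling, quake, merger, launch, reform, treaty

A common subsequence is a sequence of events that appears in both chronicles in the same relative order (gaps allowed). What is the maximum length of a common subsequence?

Taking ruling at chronicle I[1]=chronicle II[2], then launch at chronicle I[3]=chronicle II[5], then ruling at chronicle I[4]=chronicle II[6], then quake at chronicle I[6]=chronicle II[7], then launch at chronicle I[7]=chronicle II[9], then treaty at chronicle I[9]=chronicle II[11] gives a common subsequence of length 6, and the DP table's final entry dp[9][11] is also 6, so no common subsequence is longer.

6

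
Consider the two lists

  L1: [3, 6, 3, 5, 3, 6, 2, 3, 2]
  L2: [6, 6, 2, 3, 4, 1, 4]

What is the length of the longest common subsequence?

4

Let dp[i][j] be the LCS length of the first i values of L1 and the first j values of L2. dp[i][j] = dp[i-1][j-1]+1 when the i-th and j-th values match, else max(dp[i-1][j], dp[i][j-1]).
    ·  6  6  2  3  4  1  4
 ·  0  0  0  0  0  0  0  0
 3  0  0  0  0  1  1  1  1
 6  0  1  1  1  1  1  1  1
 3  0  1  1  1  2  2  2  2
 5  0  1  1  1  2  2  2  2
 3  0  1  1  1  2  2  2  2
 6  0  1  2  2  2  2  2  2
 2  0  1  2  3  3  3  3  3
 3  0  1  2  3  4  4  4  4
 2  0  1  2  3  4  4  4  4
dp[9][7] = 4. One LCS (by backtracking along matches): 6, 6, 2, 3.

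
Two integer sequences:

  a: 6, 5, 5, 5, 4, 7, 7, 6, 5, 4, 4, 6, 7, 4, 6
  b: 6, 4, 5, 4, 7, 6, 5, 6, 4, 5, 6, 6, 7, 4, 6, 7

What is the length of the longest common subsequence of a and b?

Pick 6 [1,1] → 5 [4,3] → 4 [5,4] → 7 [7,5] → 6 [8,6] → 5 [9,7] → 4 [10,9] → 6 [12,12] → 7 [13,13] → 4 [14,14] → 6 [15,15]; all 11 values appear in both, in order. Since dp[15][16] = 11, nothing longer is possible.

11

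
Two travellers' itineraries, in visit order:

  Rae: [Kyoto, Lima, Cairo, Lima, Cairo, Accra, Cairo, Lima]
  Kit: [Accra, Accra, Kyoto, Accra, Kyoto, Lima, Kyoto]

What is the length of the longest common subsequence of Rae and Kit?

Taking Kyoto at Rae[1]=Kit[3] → Accra at Rae[6]=Kit[4] → Lima at Rae[8]=Kit[6] gives a common subsequence of length 3. dp[8][7] = 3 confirms this is the maximum.

3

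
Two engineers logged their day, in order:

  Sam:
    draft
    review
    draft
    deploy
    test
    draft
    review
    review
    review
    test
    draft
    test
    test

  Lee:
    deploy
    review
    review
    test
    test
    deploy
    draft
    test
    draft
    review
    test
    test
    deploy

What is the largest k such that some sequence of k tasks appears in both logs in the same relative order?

Match review at Sam[2]=Lee[3], then draft at Sam[3]=Lee[7], then test at Sam[5]=Lee[8], then draft at Sam[6]=Lee[9], then review at Sam[9]=Lee[10], then test at Sam[10]=Lee[11], then test at Sam[12]=Lee[12] — 7 tasks in the same relative order in both. dp[13][13] = 7 confirms this is the maximum.

7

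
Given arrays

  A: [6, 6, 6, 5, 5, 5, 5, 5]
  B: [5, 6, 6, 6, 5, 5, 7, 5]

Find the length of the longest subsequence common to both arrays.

6

Let dp[i][j] be the LCS length of the first i values of A and the first j values of B. dp[i][j] = dp[i-1][j-1]+1 when the i-th and j-th values match, else max(dp[i-1][j], dp[i][j-1]).
    ·  5  6  6  6  5  5  7  5
 ·  0  0  0  0  0  0  0  0  0
 6  0  0  1  1  1  1  1  1  1
 6  0  0  1  2  2  2  2  2  2
 6  0  0  1  2  3  3  3  3  3
 5  0  1  1  2  3  4  4  4  4
 5  0  1  1  2  3  4  5  5  5
 5  0  1  1  2  3  4  5  5  6
 5  0  1  1  2  3  4  5  5  6
 5  0  1  1  2  3  4  5  5  6
dp[8][8] = 6. One LCS (by backtracking along matches): 6, 6, 6, 5, 5, 5.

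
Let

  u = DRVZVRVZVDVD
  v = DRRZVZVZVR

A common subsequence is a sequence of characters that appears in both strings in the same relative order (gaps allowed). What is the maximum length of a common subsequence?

7

One common subsequence of length 7: D (u #1, v #1) → R (u #2, v #3) → V (u #3, v #5) → Z (u #4, v #6) → V (u #7, v #7) → Z (u #8, v #8) → V (u #9, v #9). The LCS DP gives dp[12][10] = 7, so this is optimal.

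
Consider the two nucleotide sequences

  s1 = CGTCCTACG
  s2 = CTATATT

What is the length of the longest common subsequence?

4

Let dp[i][j] be the LCS length of the first i bases of s1 and the first j bases of s2. dp[i][j] = dp[i-1][j-1]+1 when the i-th and j-th bases match, else max(dp[i-1][j], dp[i][j-1]).
    ·  C  T  A  T  A  T  T
 ·  0  0  0  0  0  0  0  0
 C  0  1  1  1  1  1  1  1
 G  0  1  1  1  1  1  1  1
 T  0  1  2  2  2  2  2  2
 C  0  1  2  2  2  2  2  2
 C  0  1  2  2  2  2  2  2
 T  0  1  2  2  3  3  3  3
 A  0  1  2  3  3  4  4  4
 C  0  1  2  3  3  4  4  4
 G  0  1  2  3  3  4  4  4
dp[9][7] = 4. One LCS (by backtracking along matches): CTTA.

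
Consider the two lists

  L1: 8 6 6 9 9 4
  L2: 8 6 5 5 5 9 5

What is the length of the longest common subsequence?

Let dp[i][j] be the LCS length of the first i values of L1 and the first j values of L2. dp[i][j] = dp[i-1][j-1]+1 when the i-th and j-th values match, else max(dp[i-1][j], dp[i][j-1]).
    ·  8  6  5  5  5  9  5
 ·  0  0  0  0  0  0  0  0
 8  0  1  1  1  1  1  1  1
 6  0  1  2  2  2  2  2  2
 6  0  1  2  2  2  2  2  2
 9  0  1  2  2  2  2  3  3
 9  0  1  2  2  2  2  3  3
 4  0  1  2  2  2  2  3  3
dp[6][7] = 3. One LCS (by backtracking along matches): 8, 6, 9.

3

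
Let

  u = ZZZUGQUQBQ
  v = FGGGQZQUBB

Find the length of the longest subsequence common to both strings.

Match Z at u[3]=v[6] → Q at u[6]=v[7] → U at u[7]=v[8] → B at u[9]=v[10] — 4 characters in the same relative order in both. dp[10][10] = 4 confirms this is the maximum.

4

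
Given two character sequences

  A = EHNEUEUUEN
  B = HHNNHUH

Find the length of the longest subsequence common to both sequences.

One common subsequence of length 3: H at A[2]=B[2] → N at A[3]=B[4] → U at A[5]=B[6], and the DP table's final entry dp[10][7] is also 3, so no common subsequence is longer.

3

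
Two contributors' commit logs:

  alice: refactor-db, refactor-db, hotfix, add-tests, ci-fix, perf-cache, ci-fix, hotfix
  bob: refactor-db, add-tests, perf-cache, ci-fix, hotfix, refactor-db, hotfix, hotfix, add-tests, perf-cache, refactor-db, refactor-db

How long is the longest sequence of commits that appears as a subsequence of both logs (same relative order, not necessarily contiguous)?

Taking refactor-db at alice[1]=bob[1], refactor-db at alice[2]=bob[6], hotfix at alice[3]=bob[8], add-tests at alice[4]=bob[9], perf-cache at alice[6]=bob[10] gives a common subsequence of length 5. dp[8][12] = 5 confirms this is the maximum.

5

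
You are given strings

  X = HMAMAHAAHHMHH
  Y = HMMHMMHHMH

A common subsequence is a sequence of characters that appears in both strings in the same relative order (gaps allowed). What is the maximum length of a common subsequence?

Let dp[i][j] be the LCS length of the first i characters of X and the first j characters of Y. dp[i][j] = dp[i-1][j-1]+1 when the i-th and j-th characters match, else max(dp[i-1][j], dp[i][j-1]).
    ·  H  M  M  H  M  M  H  H  M  H
 ·  0  0  0  0  0  0  0  0  0  0  0
 H  0  1  1  1  1  1  1  1  1  1  1
 M  0  1  2  2  2  2  2  2  2  2  2
 A  0  1  2  2  2  2  2  2  2  2  2
 M  0  1  2  3  3  3  3  3  3  3  3
 A  0  1  2  3  3  3  3  3  3  3  3
 H  0  1  2  3  4  4  4  4  4  4  4
 A  0  1  2  3  4  4  4  4  4  4  4
 A  0  1  2  3  4  4  4  4  4  4  4
 H  0  1  2  3  4  4  4  5  5  5  5
 H  0  1  2  3  4  4  4  5  6  6  6
 M  0  1  2  3  4  5  5  5  6  7  7
 H  0  1  2  3  4  5  5  6  6  7  8
 H  0  1  2  3  4  5  5  6  7  7  8
dp[13][10] = 8. One LCS (by backtracking along matches): HMMHHHMH.

8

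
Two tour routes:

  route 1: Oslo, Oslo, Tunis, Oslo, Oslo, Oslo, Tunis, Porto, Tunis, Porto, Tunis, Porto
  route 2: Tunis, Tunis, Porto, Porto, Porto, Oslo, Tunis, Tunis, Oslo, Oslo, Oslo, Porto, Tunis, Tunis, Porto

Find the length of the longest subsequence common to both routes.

9

Pick Oslo at route 1[1]=route 2[6] → Tunis at route 1[3]=route 2[8] → Oslo at route 1[4]=route 2[9] → Oslo at route 1[5]=route 2[10] → Oslo at route 1[6]=route 2[11] → Porto at route 1[8]=route 2[12] → Tunis at route 1[9]=route 2[13] → Tunis at route 1[11]=route 2[14] → Porto at route 1[12]=route 2[15]; all 9 stops appear in both, in order. Since dp[12][15] = 9, nothing longer is possible.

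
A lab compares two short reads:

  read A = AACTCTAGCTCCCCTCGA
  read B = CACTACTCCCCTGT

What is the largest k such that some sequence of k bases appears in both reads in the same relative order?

Match A at read A[2]=read B[2]; then C at read A[5]=read B[3]; then T at read A[6]=read B[4]; then A at read A[7]=read B[5]; then C at read A[9]=read B[6]; then T at read A[10]=read B[7]; then C at read A[11]=read B[8]; then C at read A[12]=read B[9]; then C at read A[13]=read B[10]; then C at read A[14]=read B[11]; then T at read A[15]=read B[12]; then G at read A[17]=read B[13] — 12 bases in the same relative order in both. dp[18][14] = 12 confirms this is the maximum.

12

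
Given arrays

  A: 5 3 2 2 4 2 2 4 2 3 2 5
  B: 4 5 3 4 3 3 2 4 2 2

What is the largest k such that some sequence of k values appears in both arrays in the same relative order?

7

Match 5 [1,2], then 3 [2,3], then 4 [5,4], then 2 [7,7], then 4 [8,8], then 2 [9,9], then 2 [11,10] — 7 values in the same relative order in both. Since dp[12][10] = 7, nothing longer is possible.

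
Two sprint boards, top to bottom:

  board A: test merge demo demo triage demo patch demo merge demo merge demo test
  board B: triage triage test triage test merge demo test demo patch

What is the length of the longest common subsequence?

5

Taking test (board A #1, board B #5) → merge (board A #2, board B #6) → demo (board A #3, board B #7) → demo (board A #6, board B #9) → patch (board A #7, board B #10) gives a common subsequence of length 5. The LCS DP gives dp[13][10] = 5, so this is optimal.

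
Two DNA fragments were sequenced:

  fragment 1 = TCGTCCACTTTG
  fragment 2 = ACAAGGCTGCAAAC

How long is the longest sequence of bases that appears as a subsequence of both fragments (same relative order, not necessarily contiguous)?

6

Match C [2,2], then G [3,6], then T [4,8], then C [5,10], then A [7,13], then C [8,14] — 6 bases in the same relative order in both, and the DP table's final entry dp[12][14] is also 6, so no common subsequence is longer.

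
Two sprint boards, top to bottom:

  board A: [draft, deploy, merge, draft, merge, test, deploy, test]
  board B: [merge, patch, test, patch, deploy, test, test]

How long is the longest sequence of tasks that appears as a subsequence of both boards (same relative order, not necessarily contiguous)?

Match merge [3,1]; then test [6,3]; then deploy [7,5]; then test [8,7] — 4 tasks in the same relative order in both, and the DP table's final entry dp[8][7] is also 4, so no common subsequence is longer.

4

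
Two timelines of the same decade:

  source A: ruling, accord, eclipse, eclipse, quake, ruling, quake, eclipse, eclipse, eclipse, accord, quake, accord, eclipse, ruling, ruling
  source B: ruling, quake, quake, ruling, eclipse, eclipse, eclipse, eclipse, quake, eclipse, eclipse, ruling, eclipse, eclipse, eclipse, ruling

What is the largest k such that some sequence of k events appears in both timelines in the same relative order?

10

Pick ruling (source A #1, source B #1); then quake (source A #5, source B #3); then ruling (source A #6, source B #4); then eclipse (source A #8, source B #6); then eclipse (source A #9, source B #7); then eclipse (source A #10, source B #8); then quake (source A #12, source B #9); then eclipse (source A #14, source B #11); then ruling (source A #15, source B #12); then ruling (source A #16, source B #16); all 10 events appear in both, in order. dp[16][16] = 10 confirms this is the maximum.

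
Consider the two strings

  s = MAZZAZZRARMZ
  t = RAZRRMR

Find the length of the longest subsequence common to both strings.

5

Match A [5,2], Z [7,3], R [8,4], R [10,5], M [11,6] — 5 characters in the same relative order in both. Since dp[12][7] = 5, nothing longer is possible.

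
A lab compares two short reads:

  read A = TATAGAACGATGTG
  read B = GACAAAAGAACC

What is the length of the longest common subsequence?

6

One common subsequence of length 6: A [2,6], A [4,7], G [5,8], A [6,9], A [7,10], C [8,12], and the DP table's final entry dp[14][12] is also 6, so no common subsequence is longer.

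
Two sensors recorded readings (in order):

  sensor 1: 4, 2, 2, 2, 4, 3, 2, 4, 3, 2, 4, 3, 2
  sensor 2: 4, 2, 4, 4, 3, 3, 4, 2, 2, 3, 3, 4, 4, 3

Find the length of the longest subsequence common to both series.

8

Match 4 at sensor 1[1]=sensor 2[1], then 2 at sensor 1[2]=sensor 2[2], then 2 at sensor 1[3]=sensor 2[8], then 2 at sensor 1[4]=sensor 2[9], then 3 at sensor 1[6]=sensor 2[11], then 4 at sensor 1[8]=sensor 2[12], then 4 at sensor 1[11]=sensor 2[13], then 3 at sensor 1[12]=sensor 2[14] — 8 values in the same relative order in both. The LCS DP gives dp[13][14] = 8, so this is optimal.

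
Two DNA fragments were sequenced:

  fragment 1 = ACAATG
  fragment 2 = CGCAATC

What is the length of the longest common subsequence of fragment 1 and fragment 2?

4

Let dp[i][j] be the LCS length of the first i bases of fragment 1 and the first j bases of fragment 2. dp[i][j] = dp[i-1][j-1]+1 when the i-th and j-th bases match, else max(dp[i-1][j], dp[i][j-1]).
    ·  C  G  C  A  A  T  C
 ·  0  0  0  0  0  0  0  0
 A  0  0  0  0  1  1  1  1
 C  0  1  1  1  1  1  1  2
 A  0  1  1  1  2  2  2  2
 A  0  1  1  1  2  3  3  3
 T  0  1  1  1  2  3  4  4
 G  0  1  2  2  2  3  4  4
dp[6][7] = 4. One LCS (by backtracking along matches): CAAT.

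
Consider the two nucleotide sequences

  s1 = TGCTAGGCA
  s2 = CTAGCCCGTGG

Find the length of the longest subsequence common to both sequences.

Let dp[i][j] be the LCS length of the first i bases of s1 and the first j bases of s2. dp[i][j] = dp[i-1][j-1]+1 when the i-th and j-th bases match, else max(dp[i-1][j], dp[i][j-1]).
    ·  C  T  A  G  C  C  C  G  T  G  G
 ·  0  0  0  0  0  0  0  0  0  0  0  0
 T  0  0  1  1  1  1  1  1  1  1  1  1
 G  0  0  1  1  2  2  2  2  2  2  2  2
 C  0  1  1  1  2  3  3  3  3  3  3  3
 T  0  1  2  2  2  3  3  3  3  4  4  4
 A  0  1  2  3  3  3  3  3  3  4  4  4
 G  0  1  2  3  4  4  4  4  4  4  5  5
 G  0  1  2  3  4  4  4  4  5  5  5  6
 C  0  1  2  3  4  5  5  5  5  5  5  6
 A  0  1  2  3  4  5  5  5  5  5  5  6
dp[9][11] = 6. One LCS (by backtracking along matches): TGCTGG.

6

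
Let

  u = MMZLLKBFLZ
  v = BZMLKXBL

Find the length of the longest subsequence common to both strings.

5

Match M (u #2, v #3), L (u #5, v #4), K (u #6, v #5), B (u #7, v #7), L (u #9, v #8) — 5 characters in the same relative order in both, and the DP table's final entry dp[10][8] is also 5, so no common subsequence is longer.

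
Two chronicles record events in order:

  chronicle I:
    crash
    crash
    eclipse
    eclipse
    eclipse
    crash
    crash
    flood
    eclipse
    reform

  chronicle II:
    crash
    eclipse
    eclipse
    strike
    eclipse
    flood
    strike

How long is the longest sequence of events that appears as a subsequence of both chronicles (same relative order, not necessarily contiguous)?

5

One common subsequence of length 5: crash [2,1], eclipse [3,2], eclipse [4,3], eclipse [5,5], flood [8,6]. Since dp[10][7] = 5, nothing longer is possible.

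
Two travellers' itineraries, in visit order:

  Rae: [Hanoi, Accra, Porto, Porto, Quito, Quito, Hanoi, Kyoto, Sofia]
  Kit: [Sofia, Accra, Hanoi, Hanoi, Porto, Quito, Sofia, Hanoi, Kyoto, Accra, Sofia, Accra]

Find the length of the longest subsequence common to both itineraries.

6

One common subsequence of length 6: Hanoi (Rae #1, Kit #4); then Porto (Rae #4, Kit #5); then Quito (Rae #5, Kit #6); then Hanoi (Rae #7, Kit #8); then Kyoto (Rae #8, Kit #9); then Sofia (Rae #9, Kit #11). dp[9][12] = 6 confirms this is the maximum.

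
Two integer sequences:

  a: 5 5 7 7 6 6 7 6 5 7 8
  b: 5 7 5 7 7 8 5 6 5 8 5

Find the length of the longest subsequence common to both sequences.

Match 5 (a #1, b #1) → 5 (a #2, b #3) → 7 (a #3, b #4) → 7 (a #4, b #5) → 6 (a #8, b #8) → 5 (a #9, b #9) → 8 (a #11, b #10) — 7 values in the same relative order in both. The LCS DP gives dp[11][11] = 7, so this is optimal.

7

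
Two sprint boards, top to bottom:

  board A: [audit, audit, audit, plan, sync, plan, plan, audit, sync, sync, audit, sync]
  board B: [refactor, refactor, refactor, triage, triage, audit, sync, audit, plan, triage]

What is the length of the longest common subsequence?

Pick audit at board A[1]=board B[6] → audit at board A[3]=board B[8] → plan at board A[4]=board B[9]; all 3 tasks appear in both, in order, and the DP table's final entry dp[12][10] is also 3, so no common subsequence is longer.

3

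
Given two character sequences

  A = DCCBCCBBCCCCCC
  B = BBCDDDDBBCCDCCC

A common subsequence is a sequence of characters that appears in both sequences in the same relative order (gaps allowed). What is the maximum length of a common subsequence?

9

Match B (A #4, B #2), C (A #5, B #3), B (A #7, B #8), B (A #8, B #9), C (A #9, B #10), C (A #10, B #11), C (A #12, B #13), C (A #13, B #14), C (A #14, B #15) — 9 characters in the same relative order in both. dp[14][15] = 9 confirms this is the maximum.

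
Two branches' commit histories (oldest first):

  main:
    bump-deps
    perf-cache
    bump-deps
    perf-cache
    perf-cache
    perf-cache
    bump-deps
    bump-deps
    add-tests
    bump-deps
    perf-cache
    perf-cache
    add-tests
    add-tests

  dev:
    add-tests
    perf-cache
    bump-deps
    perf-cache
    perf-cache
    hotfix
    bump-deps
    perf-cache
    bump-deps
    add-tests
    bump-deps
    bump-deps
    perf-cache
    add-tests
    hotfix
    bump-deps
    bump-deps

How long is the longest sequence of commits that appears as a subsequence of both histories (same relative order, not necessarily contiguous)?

Match perf-cache [2,2], then bump-deps [3,3], then perf-cache [4,4], then perf-cache [5,5], then perf-cache [6,8], then bump-deps [7,9], then bump-deps [8,11], then bump-deps [10,12], then perf-cache [12,13], then add-tests [13,14] — 10 commits in the same relative order in both. Since dp[14][17] = 10, nothing longer is possible.

10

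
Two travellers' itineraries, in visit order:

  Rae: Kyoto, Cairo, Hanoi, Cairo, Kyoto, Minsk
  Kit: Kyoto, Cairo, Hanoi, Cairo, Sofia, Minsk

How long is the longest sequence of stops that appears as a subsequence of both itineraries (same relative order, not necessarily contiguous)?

Match Kyoto [1,1], then Cairo [2,2], then Hanoi [3,3], then Cairo [4,4], then Minsk [6,6] — 5 stops in the same relative order in both. Since dp[6][6] = 5, nothing longer is possible.

5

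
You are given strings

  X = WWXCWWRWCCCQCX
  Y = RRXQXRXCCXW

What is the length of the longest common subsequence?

One common subsequence of length 5: X at X[3]=Y[5], R at X[7]=Y[6], C at X[11]=Y[8], C at X[13]=Y[9], X at X[14]=Y[10]. The LCS DP gives dp[14][11] = 5, so this is optimal.

5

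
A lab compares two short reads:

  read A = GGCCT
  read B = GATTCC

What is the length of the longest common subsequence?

3

Let dp[i][j] be the LCS length of the first i bases of read A and the first j bases of read B. dp[i][j] = dp[i-1][j-1]+1 when the i-th and j-th bases match, else max(dp[i-1][j], dp[i][j-1]).
    ·  G  A  T  T  C  C
 ·  0  0  0  0  0  0  0
 G  0  1  1  1  1  1  1
 G  0  1  1  1  1  1  1
 C  0  1  1  1  1  2  2
 C  0  1  1  1  1  2  3
 T  0  1  1  2  2  2  3
dp[5][6] = 3. One LCS (by backtracking along matches): GCC.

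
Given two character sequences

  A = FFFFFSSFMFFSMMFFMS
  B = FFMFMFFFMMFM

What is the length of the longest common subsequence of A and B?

10

Taking F at A[1]=B[1], F at A[2]=B[2], F at A[3]=B[4], F at A[8]=B[6], F at A[10]=B[7], F at A[11]=B[8], M at A[13]=B[9], M at A[14]=B[10], F at A[16]=B[11], M at A[17]=B[12] gives a common subsequence of length 10. The LCS DP gives dp[18][12] = 10, so this is optimal.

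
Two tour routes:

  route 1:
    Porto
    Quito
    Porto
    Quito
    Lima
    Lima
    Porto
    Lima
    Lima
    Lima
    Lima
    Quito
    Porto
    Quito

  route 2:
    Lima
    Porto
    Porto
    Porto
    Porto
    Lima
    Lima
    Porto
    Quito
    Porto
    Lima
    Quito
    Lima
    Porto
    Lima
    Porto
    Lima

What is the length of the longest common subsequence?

9

Match Porto (route 1 #1, route 2 #4); then Porto (route 1 #3, route 2 #5); then Lima (route 1 #5, route 2 #6); then Lima (route 1 #6, route 2 #7); then Porto (route 1 #7, route 2 #10); then Lima (route 1 #8, route 2 #11); then Lima (route 1 #9, route 2 #13); then Lima (route 1 #10, route 2 #15); then Lima (route 1 #11, route 2 #17) — 9 stops in the same relative order in both. dp[14][17] = 9 confirms this is the maximum.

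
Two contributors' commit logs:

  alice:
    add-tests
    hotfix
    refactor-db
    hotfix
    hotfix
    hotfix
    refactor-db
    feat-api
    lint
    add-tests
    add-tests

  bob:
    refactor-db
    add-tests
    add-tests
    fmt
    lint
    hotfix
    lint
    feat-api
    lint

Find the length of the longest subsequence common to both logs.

4

One common subsequence of length 4: add-tests (alice #1, bob #3), hotfix (alice #2, bob #6), feat-api (alice #8, bob #8), lint (alice #9, bob #9). The LCS DP gives dp[11][9] = 4, so this is optimal.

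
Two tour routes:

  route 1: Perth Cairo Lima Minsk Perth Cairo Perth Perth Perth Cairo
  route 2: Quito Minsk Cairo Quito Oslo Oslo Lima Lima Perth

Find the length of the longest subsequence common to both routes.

Taking Cairo at route 1[2]=route 2[3], then Lima at route 1[3]=route 2[8], then Perth at route 1[9]=route 2[9] gives a common subsequence of length 3. Since dp[10][9] = 3, nothing longer is possible.

3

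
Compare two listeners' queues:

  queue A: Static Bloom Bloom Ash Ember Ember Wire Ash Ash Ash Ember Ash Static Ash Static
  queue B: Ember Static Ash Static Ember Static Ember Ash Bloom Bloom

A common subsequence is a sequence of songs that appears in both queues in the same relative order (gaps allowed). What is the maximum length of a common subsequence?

Pick Static at queue A[1]=queue B[2], Ash at queue A[4]=queue B[3], Ember at queue A[5]=queue B[5], Ember at queue A[6]=queue B[7], Ash at queue A[8]=queue B[8]; all 5 songs appear in both, in order. dp[15][10] = 5 confirms this is the maximum.

5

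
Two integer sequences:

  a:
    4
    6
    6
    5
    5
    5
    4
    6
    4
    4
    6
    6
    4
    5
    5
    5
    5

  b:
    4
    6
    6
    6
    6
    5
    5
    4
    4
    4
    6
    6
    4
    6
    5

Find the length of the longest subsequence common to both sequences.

12

Match 4 (a #1, b #1); then 6 (a #2, b #4); then 6 (a #3, b #5); then 5 (a #5, b #6); then 5 (a #6, b #7); then 4 (a #7, b #8); then 4 (a #9, b #9); then 4 (a #10, b #10); then 6 (a #11, b #11); then 6 (a #12, b #12); then 4 (a #13, b #13); then 5 (a #17, b #15) — 12 values in the same relative order in both. The LCS DP gives dp[17][15] = 12, so this is optimal.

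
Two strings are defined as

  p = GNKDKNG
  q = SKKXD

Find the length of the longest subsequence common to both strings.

2

Match K (p #3, q #3), then D (p #4, q #5) — 2 characters in the same relative order in both. Since dp[7][5] = 2, nothing longer is possible.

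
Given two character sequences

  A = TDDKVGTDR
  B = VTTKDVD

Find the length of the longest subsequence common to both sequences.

4

One common subsequence of length 4: T [1,3]; then D [3,5]; then V [5,6]; then D [8,7], and the DP table's final entry dp[9][7] is also 4, so no common subsequence is longer.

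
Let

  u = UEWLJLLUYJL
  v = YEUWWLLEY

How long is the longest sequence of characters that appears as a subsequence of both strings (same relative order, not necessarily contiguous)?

5

One common subsequence of length 5: U at u[1]=v[3], W at u[3]=v[5], L at u[4]=v[6], L at u[6]=v[7], Y at u[9]=v[9]. The LCS DP gives dp[11][9] = 5, so this is optimal.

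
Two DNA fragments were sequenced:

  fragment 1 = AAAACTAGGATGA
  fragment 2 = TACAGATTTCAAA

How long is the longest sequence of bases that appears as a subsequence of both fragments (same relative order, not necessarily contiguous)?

One common subsequence of length 7: A (fragment 1 #1, fragment 2 #2), A (fragment 1 #2, fragment 2 #4), A (fragment 1 #3, fragment 2 #6), C (fragment 1 #5, fragment 2 #10), A (fragment 1 #7, fragment 2 #11), A (fragment 1 #10, fragment 2 #12), A (fragment 1 #13, fragment 2 #13), and the DP table's final entry dp[13][13] is also 7, so no common subsequence is longer.

7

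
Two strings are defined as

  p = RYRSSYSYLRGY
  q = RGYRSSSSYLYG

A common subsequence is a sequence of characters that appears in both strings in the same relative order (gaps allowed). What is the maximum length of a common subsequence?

9

Let dp[i][j] be the LCS length of the first i characters of p and the first j characters of q. dp[i][j] = dp[i-1][j-1]+1 when the i-th and j-th characters match, else max(dp[i-1][j], dp[i][j-1]).
    ·  R  G  Y  R  S  S  S  S  Y  L  Y  G
 ·  0  0  0  0  0  0  0  0  0  0  0  0  0
 R  0  1  1  1  1  1  1  1  1  1  1  1  1
 Y  0  1  1  2  2  2  2  2  2  2  2  2  2
 R  0  1  1  2  3  3  3  3  3  3  3  3  3
 S  0  1  1  2  3  4  4  4  4  4  4  4  4
 S  0  1  1  2  3  4  5  5  5  5  5  5  5
 Y  0  1  1  2  3  4  5  5  5  6  6  6  6
 S  0  1  1  2  3  4  5  6  6  6  6  6  6
 Y  0  1  1  2  3  4  5  6  6  7  7  7  7
 L  0  1  1  2  3  4  5  6  6  7  8  8  8
 R  0  1  1  2  3  4  5  6  6  7  8  8  8
 G  0  1  2  2  3  4  5  6  6  7  8  8  9
 Y  0  1  2  3  3  4  5  6  6  7  8  9  9
dp[12][12] = 9. One LCS (by backtracking along matches): RYRSSSYLG.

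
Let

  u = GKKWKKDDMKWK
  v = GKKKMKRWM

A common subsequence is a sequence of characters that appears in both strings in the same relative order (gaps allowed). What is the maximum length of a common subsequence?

7

Match G (u #1, v #1) → K (u #3, v #2) → K (u #5, v #3) → K (u #6, v #4) → M (u #9, v #5) → K (u #10, v #6) → W (u #11, v #8) — 7 characters in the same relative order in both. dp[12][9] = 7 confirms this is the maximum.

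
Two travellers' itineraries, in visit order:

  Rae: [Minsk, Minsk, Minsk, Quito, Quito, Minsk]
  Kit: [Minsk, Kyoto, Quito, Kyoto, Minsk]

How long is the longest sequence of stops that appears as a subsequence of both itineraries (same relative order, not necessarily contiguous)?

One common subsequence of length 3: Minsk [1,1], Quito [4,3], Minsk [6,5]. Since dp[6][5] = 3, nothing longer is possible.

3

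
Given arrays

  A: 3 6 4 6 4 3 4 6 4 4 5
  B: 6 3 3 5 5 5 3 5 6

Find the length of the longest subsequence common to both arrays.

Let dp[i][j] be the LCS length of the first i values of A and the first j values of B. dp[i][j] = dp[i-1][j-1]+1 when the i-th and j-th values match, else max(dp[i-1][j], dp[i][j-1]).
    ·  6  3  3  5  5  5  3  5  6
 ·  0  0  0  0  0  0  0  0  0  0
 3  0  0  1  1  1  1  1  1  1  1
 6  0  1  1  1  1  1  1  1  1  2
 4  0  1  1  1  1  1  1  1  1  2
 6  0  1  1  1  1  1  1  1  1  2
 4  0  1  1  1  1  1  1  1  1  2
 3  0  1  2  2  2  2  2  2  2  2
 4  0  1  2  2  2  2  2  2  2  2
 6  0  1  2  2  2  2  2  2  2  3
 4  0  1  2  2  2  2  2  2  2  3
 4  0  1  2  2  2  2  2  2  2  3
 5  0  1  2  2  3  3  3  3  3  3
dp[11][9] = 3. One LCS (by backtracking along matches): 3, 3, 6.

3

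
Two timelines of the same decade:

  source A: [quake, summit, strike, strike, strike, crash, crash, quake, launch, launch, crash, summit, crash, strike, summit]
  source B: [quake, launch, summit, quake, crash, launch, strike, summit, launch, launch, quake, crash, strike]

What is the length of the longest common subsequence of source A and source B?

Pick quake [1,1], summit [2,3], strike [3,7], launch [9,9], launch [10,10], crash [13,12], strike [14,13]; all 7 events appear in both, in order. Since dp[15][13] = 7, nothing longer is possible.

7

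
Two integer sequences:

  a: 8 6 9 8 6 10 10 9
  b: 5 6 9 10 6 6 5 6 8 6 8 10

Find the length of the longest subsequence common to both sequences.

One common subsequence of length 5: 6 (a #2, b #2) → 9 (a #3, b #3) → 8 (a #4, b #9) → 6 (a #5, b #10) → 10 (a #7, b #12). dp[8][12] = 5 confirms this is the maximum.

5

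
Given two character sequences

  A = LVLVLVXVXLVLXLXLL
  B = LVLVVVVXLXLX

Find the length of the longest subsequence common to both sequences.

11

Pick L at A[1]=B[1] → V at A[2]=B[2] → L at A[3]=B[3] → V at A[4]=B[5] → V at A[6]=B[6] → V at A[8]=B[7] → X at A[9]=B[8] → L at A[12]=B[9] → X at A[13]=B[10] → L at A[14]=B[11] → X at A[15]=B[12]; all 11 characters appear in both, in order. The LCS DP gives dp[17][12] = 11, so this is optimal.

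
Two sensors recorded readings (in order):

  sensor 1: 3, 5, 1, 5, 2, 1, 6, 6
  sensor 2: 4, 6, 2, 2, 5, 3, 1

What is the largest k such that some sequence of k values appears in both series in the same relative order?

Let dp[i][j] be the LCS length of the first i values of sensor 1 and the first j values of sensor 2. dp[i][j] = dp[i-1][j-1]+1 when the i-th and j-th values match, else max(dp[i-1][j], dp[i][j-1]).
    ·  4  6  2  2  5  3  1
 ·  0  0  0  0  0  0  0  0
 3  0  0  0  0  0  0  1  1
 5  0  0  0  0  0  1  1  1
 1  0  0  0  0  0  1  1  2
 5  0  0  0  0  0  1  1  2
 2  0  0  0  1  1  1  1  2
 1  0  0  0  1  1  1  1  2
 6  0  0  1  1  1  1  1  2
 6  0  0  1  1  1  1  1  2
dp[8][7] = 2. One LCS (by backtracking along matches): 3, 1.

2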